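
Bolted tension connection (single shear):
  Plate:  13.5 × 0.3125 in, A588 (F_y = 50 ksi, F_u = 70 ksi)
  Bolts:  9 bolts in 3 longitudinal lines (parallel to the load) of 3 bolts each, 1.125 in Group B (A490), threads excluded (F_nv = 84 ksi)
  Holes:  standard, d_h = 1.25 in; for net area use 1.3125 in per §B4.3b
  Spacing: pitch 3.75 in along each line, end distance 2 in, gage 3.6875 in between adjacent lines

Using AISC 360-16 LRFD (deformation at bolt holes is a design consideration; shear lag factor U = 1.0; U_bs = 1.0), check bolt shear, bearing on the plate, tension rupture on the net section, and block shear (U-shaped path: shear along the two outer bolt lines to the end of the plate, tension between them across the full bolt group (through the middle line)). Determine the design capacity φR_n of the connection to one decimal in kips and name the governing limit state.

156.9 kips (net-section rupture governs)

Bolt shear: A_b = π(1.125)²/4 = 0.99402 in². φR_n = 0.75 × 84 × 0.99402 × 9 × 1 = 563.6 kips.
Bearing (0.3125 in plate, F_u = 70 ksi): end bolts L_c = 2 − 1.25/2 = 1.375, R_n = min(1.2×1.375×0.3125×70, 2.4×1.125×0.3125×70) = 36.094 kips/bolt; interior L_c = 3.75 − 1.25 = 2.5, R_n = 59.063 kips/bolt. φR_n = 0.75 × (3×36.094 + 6×59.063) = 347.0 kips.
Tension rupture (net): A_n = (13.5 − 3×1.3125)×0.3125 = 2.9883 in² (U = 1.0, A_e = A_n). φR_n = 0.75 × 70 × 2.9883 = 156.9 kips.
Block shear: shear path 2×[2+2×3.75] = 2×9.5 in, A_gv = 5.9375, A_nv = 2×(9.5 − 2.5×1.3125)×0.3125 = 3.8867 in²; tension across gage: (7.375 − 2×1.3125)×0.3125 = 1.4844 in². R_n = min(0.6×70×3.8867, 0.6×50×5.9375) + 1.0×70×1.4844 = min(163.24, 178.13) + 103.91 = 267.15 kips. φR_n = 0.75 × 267.15 = 200.4 kips.
Governing: min(563.6, 347.0, 156.9, 200.4) = 156.9 kips → net-section rupture.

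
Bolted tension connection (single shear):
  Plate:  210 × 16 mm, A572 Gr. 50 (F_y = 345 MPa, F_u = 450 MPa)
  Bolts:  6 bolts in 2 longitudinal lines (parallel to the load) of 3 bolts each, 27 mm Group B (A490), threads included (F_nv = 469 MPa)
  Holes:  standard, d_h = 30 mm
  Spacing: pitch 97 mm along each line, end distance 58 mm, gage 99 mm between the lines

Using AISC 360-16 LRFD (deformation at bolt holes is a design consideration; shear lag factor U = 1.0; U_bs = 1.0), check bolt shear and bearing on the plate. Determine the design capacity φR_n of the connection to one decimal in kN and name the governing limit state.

1208.4 kN (bolt shear governs)

Bolt shear: A_b = π(27)²/4 = 572.56 mm². φR_n = 0.75 × 469 × 572.56 × 6 × 1 = 1208.4 kN.
Bearing (16 mm plate, F_u = 450 MPa): end bolts L_c = 58 − 30/2 = 43, R_n = min(1.2×43×16×450, 2.4×27×16×450) = 371.52 kN/bolt; interior L_c = 97 − 30 = 67, R_n = 466.56 kN/bolt. φR_n = 0.75 × (2×371.52 + 4×466.56) = 1957.0 kN.
Governing: min(1208.4, 1957.0) = 1208.4 kN → bolt shear.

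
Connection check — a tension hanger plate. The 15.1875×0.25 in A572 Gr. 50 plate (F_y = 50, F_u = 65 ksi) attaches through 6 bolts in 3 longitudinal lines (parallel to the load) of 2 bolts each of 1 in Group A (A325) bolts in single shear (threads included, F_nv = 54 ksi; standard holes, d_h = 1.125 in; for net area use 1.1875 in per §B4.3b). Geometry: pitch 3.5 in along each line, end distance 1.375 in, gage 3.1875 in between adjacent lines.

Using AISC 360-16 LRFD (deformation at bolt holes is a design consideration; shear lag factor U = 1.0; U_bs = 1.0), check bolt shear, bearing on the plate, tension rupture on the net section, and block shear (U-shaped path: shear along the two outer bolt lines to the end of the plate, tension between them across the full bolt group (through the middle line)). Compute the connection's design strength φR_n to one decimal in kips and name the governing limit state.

94.0 kips (block shear governs)

Bolt shear: A_b = π(1)²/4 = 0.7854 in². φR_n = 0.75 × 54 × 0.7854 × 6 × 1 = 190.9 kips.
Bearing (0.25 in plate, F_u = 65 ksi): end bolts L_c = 1.375 − 1.125/2 = 0.8125, R_n = min(1.2×0.8125×0.25×65, 2.4×1×0.25×65) = 15.844 kips/bolt; interior L_c = 3.5 − 1.125 = 2.375, R_n = 39 kips/bolt. φR_n = 0.75 × (3×15.844 + 3×39) = 123.4 kips.
Tension rupture (net): A_n = (15.1875 − 3×1.1875)×0.25 = 2.9063 in² (U = 1.0, A_e = A_n). φR_n = 0.75 × 65 × 2.9063 = 141.7 kips.
Block shear: shear path 2×[1.375+1×3.5] = 2×4.875 in, A_gv = 2.4375, A_nv = 2×(4.875 − 1.5×1.1875)×0.25 = 1.5469 in²; tension across gage: (6.375 − 2×1.1875)×0.25 = 1 in². R_n = min(0.6×65×1.5469, 0.6×50×2.4375) + 1.0×65×1 = min(60.329, 73.125) + 65 = 125.33 kips. φR_n = 0.75 × 125.33 = 94.0 kips.
Governing: min(190.9, 123.4, 141.7, 94.0) = 94.0 kips → block shear.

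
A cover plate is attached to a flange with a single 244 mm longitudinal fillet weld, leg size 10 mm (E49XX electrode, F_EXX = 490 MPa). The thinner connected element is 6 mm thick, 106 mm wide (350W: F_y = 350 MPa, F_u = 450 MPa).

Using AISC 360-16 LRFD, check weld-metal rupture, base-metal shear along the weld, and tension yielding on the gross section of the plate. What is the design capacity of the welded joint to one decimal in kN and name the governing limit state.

Weld metal: throat = 0.707×10 = 7.07 mm, L = 244 mm. φR_n = 0.75 × 0.6 × 490 × 7.07 × 244 = 380.4 kN.
Base metal shear (6 mm plate): yield φR_n = 1.0×0.6×350×6×244 = 307.4 kN; rupture φR_n = 0.75×0.6×450×6×244 = 296.5 kN; take 296.5 kN (rupture).
Tension yield (gross): A_g = 106×6 = 636 mm². φR_n = 0.90 × 350 × 636 = 200.3 kN.
Governing: min(380.4, 296.5, 200.3) = 200.3 kN → gross-section yield.

200.3 kN (gross-section yield governs)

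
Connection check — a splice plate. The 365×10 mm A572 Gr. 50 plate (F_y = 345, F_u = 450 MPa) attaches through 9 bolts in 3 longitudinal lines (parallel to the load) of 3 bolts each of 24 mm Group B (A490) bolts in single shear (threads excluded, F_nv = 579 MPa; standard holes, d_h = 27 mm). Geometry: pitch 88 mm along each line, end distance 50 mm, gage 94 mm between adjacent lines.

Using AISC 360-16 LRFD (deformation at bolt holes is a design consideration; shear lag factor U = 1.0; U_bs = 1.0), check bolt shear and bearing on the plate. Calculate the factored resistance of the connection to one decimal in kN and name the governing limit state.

Bolt shear: A_b = π(24)²/4 = 452.39 mm². φR_n = 0.75 × 579 × 452.39 × 9 × 1 = 1768.1 kN.
Bearing (10 mm plate, F_u = 450 MPa): end bolts L_c = 50 − 27/2 = 36.5, R_n = min(1.2×36.5×10×450, 2.4×24×10×450) = 197.1 kN/bolt; interior L_c = 88 − 27 = 61, R_n = 259.2 kN/bolt. φR_n = 0.75 × (3×197.1 + 6×259.2) = 1609.9 kN.
Governing: min(1768.1, 1609.9) = 1609.9 kN → bearing.

1609.9 kN (bearing governs)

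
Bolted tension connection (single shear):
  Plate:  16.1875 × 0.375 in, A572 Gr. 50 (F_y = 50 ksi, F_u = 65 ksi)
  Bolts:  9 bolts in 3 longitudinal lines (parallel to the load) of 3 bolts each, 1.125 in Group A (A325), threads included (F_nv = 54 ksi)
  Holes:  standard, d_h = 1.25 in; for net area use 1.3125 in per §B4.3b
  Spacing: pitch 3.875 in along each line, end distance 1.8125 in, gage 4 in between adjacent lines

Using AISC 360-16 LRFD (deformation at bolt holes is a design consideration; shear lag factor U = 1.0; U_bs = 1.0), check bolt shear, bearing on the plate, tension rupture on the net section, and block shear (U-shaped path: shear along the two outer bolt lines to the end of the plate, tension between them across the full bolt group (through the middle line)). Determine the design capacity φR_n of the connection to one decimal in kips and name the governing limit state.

Bolt shear: A_b = π(1.125)²/4 = 0.99402 in². φR_n = 0.75 × 54 × 0.99402 × 9 × 1 = 362.3 kips.
Bearing (0.375 in plate, F_u = 65 ksi): end bolts L_c = 1.8125 − 1.25/2 = 1.1875, R_n = min(1.2×1.1875×0.375×65, 2.4×1.125×0.375×65) = 34.734 kips/bolt; interior L_c = 3.875 − 1.25 = 2.625, R_n = 65.813 kips/bolt. φR_n = 0.75 × (3×34.734 + 6×65.813) = 374.3 kips.
Tension rupture (net): A_n = (16.1875 − 3×1.3125)×0.375 = 4.5938 in² (U = 1.0, A_e = A_n). φR_n = 0.75 × 65 × 4.5938 = 223.9 kips.
Block shear: shear path 2×[1.8125+2×3.875] = 2×9.5625 in, A_gv = 7.1719, A_nv = 2×(9.5625 − 2.5×1.3125)×0.375 = 4.7109 in²; tension across gage: (8 − 2×1.3125)×0.375 = 2.0156 in². R_n = min(0.6×65×4.7109, 0.6×50×7.1719) + 1.0×65×2.0156 = min(183.73, 215.16) + 131.01 = 314.74 kips. φR_n = 0.75 × 314.74 = 236.1 kips.
Governing: min(362.3, 374.3, 223.9, 236.1) = 223.9 kips → net-section rupture.

223.9 kips (net-section rupture governs)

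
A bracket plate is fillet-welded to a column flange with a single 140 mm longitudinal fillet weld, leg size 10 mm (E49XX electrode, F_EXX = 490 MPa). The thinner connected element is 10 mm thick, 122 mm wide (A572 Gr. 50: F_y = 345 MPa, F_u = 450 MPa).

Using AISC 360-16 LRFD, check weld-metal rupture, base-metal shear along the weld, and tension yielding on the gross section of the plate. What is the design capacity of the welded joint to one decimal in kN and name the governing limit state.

218.3 kN (weld metal governs)

Weld metal: throat = 0.707×10 = 7.07 mm, L = 140 mm. φR_n = 0.75 × 0.6 × 490 × 7.07 × 140 = 218.3 kN.
Base metal shear (10 mm plate): yield φR_n = 1.0×0.6×345×10×140 = 289.8 kN; rupture φR_n = 0.75×0.6×450×10×140 = 283.5 kN; take 283.5 kN (rupture).
Tension yield (gross): A_g = 122×10 = 1220 mm². φR_n = 0.90 × 345 × 1220 = 378.8 kN.
Governing: min(218.3, 283.5, 378.8) = 218.3 kN → weld metal.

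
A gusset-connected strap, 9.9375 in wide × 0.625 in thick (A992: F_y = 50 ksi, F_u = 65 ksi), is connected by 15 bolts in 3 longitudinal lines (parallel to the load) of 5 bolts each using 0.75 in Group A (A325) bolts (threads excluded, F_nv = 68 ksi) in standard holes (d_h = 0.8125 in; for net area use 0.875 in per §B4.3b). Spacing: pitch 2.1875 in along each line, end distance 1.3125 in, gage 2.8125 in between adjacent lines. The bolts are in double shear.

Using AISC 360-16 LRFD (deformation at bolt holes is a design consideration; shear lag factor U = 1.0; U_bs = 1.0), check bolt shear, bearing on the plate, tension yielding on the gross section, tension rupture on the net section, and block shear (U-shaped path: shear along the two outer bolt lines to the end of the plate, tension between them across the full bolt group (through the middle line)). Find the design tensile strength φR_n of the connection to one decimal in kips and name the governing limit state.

Bolt shear: A_b = π(0.75)²/4 = 0.44179 in². φR_n = 0.75 × 68 × 0.44179 × 15 × 2 = 675.9 kips.
Bearing (0.625 in plate, F_u = 65 ksi): end bolts L_c = 1.3125 − 0.8125/2 = 0.90625, R_n = min(1.2×0.90625×0.625×65, 2.4×0.75×0.625×65) = 44.18 kips/bolt; interior L_c = 2.1875 − 0.8125 = 1.375, R_n = 67.031 kips/bolt. φR_n = 0.75 × (3×44.18 + 12×67.031) = 702.7 kips.
Tension yield (gross): A_g = 9.9375×0.625 = 6.2109 in². φR_n = 0.90 × 50 × 6.2109 = 279.5 kips.
Tension rupture (net): A_n = (9.9375 − 3×0.875)×0.625 = 4.5703 in² (U = 1.0, A_e = A_n). φR_n = 0.75 × 65 × 4.5703 = 222.8 kips.
Block shear: shear path 2×[1.3125+4×2.1875] = 2×10.0625 in, A_gv = 12.578, A_nv = 2×(10.0625 − 4.5×0.875)×0.625 = 7.6563 in²; tension across gage: (5.625 − 2×0.875)×0.625 = 2.4219 in². R_n = min(0.6×65×7.6563, 0.6×50×12.578) + 1.0×65×2.4219 = min(298.6, 377.34) + 157.42 = 456.02 kips. φR_n = 0.75 × 456.02 = 342.0 kips.
Governing: min(675.9, 702.7, 279.5, 222.8, 342.0) = 222.8 kips → net-section rupture.

222.8 kips (net-section rupture governs)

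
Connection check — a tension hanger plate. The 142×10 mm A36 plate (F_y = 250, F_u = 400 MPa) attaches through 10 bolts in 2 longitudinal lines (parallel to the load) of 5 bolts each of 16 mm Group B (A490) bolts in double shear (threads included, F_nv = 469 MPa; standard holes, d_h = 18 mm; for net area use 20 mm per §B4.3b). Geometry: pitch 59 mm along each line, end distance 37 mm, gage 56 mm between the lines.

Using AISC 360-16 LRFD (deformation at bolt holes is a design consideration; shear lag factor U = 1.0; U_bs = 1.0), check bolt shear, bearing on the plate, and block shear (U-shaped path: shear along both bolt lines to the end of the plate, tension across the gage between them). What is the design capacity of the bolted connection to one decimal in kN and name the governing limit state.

Bolt shear: A_b = π(16)²/4 = 201.06 mm². φR_n = 0.75 × 469 × 201.06 × 10 × 2 = 1414.5 kN.
Bearing (10 mm plate, F_u = 400 MPa): end bolts L_c = 37 − 18/2 = 28, R_n = min(1.2×28×10×400, 2.4×16×10×400) = 134.4 kN/bolt; interior L_c = 59 − 18 = 41, R_n = 153.6 kN/bolt. φR_n = 0.75 × (2×134.4 + 8×153.6) = 1123.2 kN.
Block shear: shear path 2×[37+4×59] = 2×273 mm, A_gv = 5460, A_nv = 2×(273 − 4.5×20)×10 = 3660 mm²; tension across gage: (56 − 1×20)×10 = 360 mm². R_n = min(0.6×400×3660, 0.6×250×5460) + 1.0×400×360 = min(878.4, 819) + 144 = 963 kN. φR_n = 0.75 × 963 = 722.3 kN.
Governing: min(1414.5, 1123.2, 722.3) = 722.3 kN → block shear.

722.3 kN (block shear governs)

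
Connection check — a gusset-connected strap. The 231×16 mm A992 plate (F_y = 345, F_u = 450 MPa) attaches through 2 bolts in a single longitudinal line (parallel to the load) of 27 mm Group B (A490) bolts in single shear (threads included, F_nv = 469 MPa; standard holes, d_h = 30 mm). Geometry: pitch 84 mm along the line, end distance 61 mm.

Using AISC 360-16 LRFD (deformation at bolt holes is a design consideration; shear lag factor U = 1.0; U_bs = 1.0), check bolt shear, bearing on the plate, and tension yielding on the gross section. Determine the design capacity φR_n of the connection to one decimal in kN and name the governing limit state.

402.8 kN (bolt shear governs)

Bolt shear: A_b = π(27)²/4 = 572.56 mm². φR_n = 0.75 × 469 × 572.56 × 2 × 1 = 402.8 kN.
Bearing (16 mm plate, F_u = 450 MPa): end bolts L_c = 61 − 30/2 = 46, R_n = min(1.2×46×16×450, 2.4×27×16×450) = 397.44 kN/bolt; interior L_c = 84 − 30 = 54, R_n = 466.56 kN/bolt. φR_n = 0.75 × (1×397.44 + 1×466.56) = 648.0 kN.
Tension yield (gross): A_g = 231×16 = 3696 mm². φR_n = 0.90 × 345 × 3696 = 1147.6 kN.
Governing: min(402.8, 648.0, 1147.6) = 402.8 kN → bolt shear.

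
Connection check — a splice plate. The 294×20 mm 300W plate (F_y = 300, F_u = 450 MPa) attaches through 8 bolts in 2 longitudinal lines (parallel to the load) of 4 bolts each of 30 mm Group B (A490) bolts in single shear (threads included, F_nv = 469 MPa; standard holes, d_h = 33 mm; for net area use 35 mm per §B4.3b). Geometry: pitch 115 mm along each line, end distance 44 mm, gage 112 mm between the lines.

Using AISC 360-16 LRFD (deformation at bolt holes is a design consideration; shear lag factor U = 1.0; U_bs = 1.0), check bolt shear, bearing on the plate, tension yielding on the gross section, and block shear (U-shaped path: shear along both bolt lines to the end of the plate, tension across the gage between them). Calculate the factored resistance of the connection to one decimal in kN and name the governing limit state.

1587.6 kN (gross-section yield governs)

Bolt shear: A_b = π(30)²/4 = 706.86 mm². φR_n = 0.75 × 469 × 706.86 × 8 × 1 = 1989.1 kN.
Bearing (20 mm plate, F_u = 450 MPa): end bolts L_c = 44 − 33/2 = 27.5, R_n = min(1.2×27.5×20×450, 2.4×30×20×450) = 297 kN/bolt; interior L_c = 115 − 33 = 82, R_n = 648 kN/bolt. φR_n = 0.75 × (2×297 + 6×648) = 3361.5 kN.
Tension yield (gross): A_g = 294×20 = 5880 mm². φR_n = 0.90 × 300 × 5880 = 1587.6 kN.
Block shear: shear path 2×[44+3×115] = 2×389 mm, A_gv = 15560, A_nv = 2×(389 − 3.5×35)×20 = 10660 mm²; tension across gage: (112 − 1×35)×20 = 1540 mm². R_n = min(0.6×450×10660, 0.6×300×15560) + 1.0×450×1540 = min(2878.2, 2800.8) + 693 = 3493.8 kN. φR_n = 0.75 × 3493.8 = 2620.4 kN.
Governing: min(1989.1, 3361.5, 1587.6, 2620.4) = 1587.6 kN → gross-section yield.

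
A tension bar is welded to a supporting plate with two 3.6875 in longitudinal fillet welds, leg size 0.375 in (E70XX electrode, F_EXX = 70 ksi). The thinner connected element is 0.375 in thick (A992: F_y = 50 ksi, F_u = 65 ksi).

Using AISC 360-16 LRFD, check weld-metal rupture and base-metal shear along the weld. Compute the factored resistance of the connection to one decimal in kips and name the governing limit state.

61.6 kips (weld metal governs)

Weld metal: throat = 0.707×0.375 = 0.26513 in, L = 2×3.6875 = 7.375 in. φR_n = 0.75 × 0.6 × 70 × 0.26513 × 7.375 = 61.6 kips.
Base metal shear (0.375 in plate): yield φR_n = 1.0×0.6×50×0.375×7.375 = 83.0 kips; rupture φR_n = 0.75×0.6×65×0.375×7.375 = 80.9 kips; take 80.9 kips (rupture).
Governing: min(61.6, 80.9) = 61.6 kips → weld metal.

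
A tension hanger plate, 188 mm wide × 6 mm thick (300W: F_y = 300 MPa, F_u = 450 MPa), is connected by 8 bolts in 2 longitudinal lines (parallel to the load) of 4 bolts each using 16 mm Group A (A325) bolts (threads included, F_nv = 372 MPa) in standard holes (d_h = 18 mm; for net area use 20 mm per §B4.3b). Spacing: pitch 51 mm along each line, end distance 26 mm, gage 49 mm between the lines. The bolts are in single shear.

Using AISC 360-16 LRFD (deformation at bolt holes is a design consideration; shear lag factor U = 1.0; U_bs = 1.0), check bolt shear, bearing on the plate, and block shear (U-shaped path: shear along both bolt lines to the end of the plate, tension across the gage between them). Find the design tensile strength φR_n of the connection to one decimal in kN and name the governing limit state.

323.6 kN (block shear governs)

Bolt shear: A_b = π(16)²/4 = 201.06 mm². φR_n = 0.75 × 372 × 201.06 × 8 × 1 = 448.8 kN.
Bearing (6 mm plate, F_u = 450 MPa): end bolts L_c = 26 − 18/2 = 17, R_n = min(1.2×17×6×450, 2.4×16×6×450) = 55.08 kN/bolt; interior L_c = 51 − 18 = 33, R_n = 103.68 kN/bolt. φR_n = 0.75 × (2×55.08 + 6×103.68) = 549.2 kN.
Block shear: shear path 2×[26+3×51] = 2×179 mm, A_gv = 2148, A_nv = 2×(179 − 3.5×20)×6 = 1308 mm²; tension across gage: (49 − 1×20)×6 = 174 mm². R_n = min(0.6×450×1308, 0.6×300×2148) + 1.0×450×174 = min(353.16, 386.64) + 78.3 = 431.46 kN. φR_n = 0.75 × 431.46 = 323.6 kN.
Governing: min(448.8, 549.2, 323.6) = 323.6 kN → block shear.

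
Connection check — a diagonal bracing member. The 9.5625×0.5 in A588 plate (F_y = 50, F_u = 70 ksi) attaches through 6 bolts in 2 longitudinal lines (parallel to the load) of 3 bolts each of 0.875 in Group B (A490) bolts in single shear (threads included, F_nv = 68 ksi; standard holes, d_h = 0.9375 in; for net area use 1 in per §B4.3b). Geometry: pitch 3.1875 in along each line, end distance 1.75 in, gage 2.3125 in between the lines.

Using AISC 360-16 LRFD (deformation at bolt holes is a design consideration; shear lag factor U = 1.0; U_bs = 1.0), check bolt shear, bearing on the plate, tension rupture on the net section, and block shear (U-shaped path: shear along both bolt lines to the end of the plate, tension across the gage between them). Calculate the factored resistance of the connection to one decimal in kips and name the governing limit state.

Bolt shear: A_b = π(0.875)²/4 = 0.60132 in². φR_n = 0.75 × 68 × 0.60132 × 6 × 1 = 184.0 kips.
Bearing (0.5 in plate, F_u = 70 ksi): end bolts L_c = 1.75 − 0.9375/2 = 1.28125, R_n = min(1.2×1.28125×0.5×70, 2.4×0.875×0.5×70) = 53.813 kips/bolt; interior L_c = 3.1875 − 0.9375 = 2.25, R_n = 73.5 kips/bolt. φR_n = 0.75 × (2×53.813 + 4×73.5) = 301.2 kips.
Tension rupture (net): A_n = (9.5625 − 2×1)×0.5 = 3.7813 in² (U = 1.0, A_e = A_n). φR_n = 0.75 × 70 × 3.7813 = 198.5 kips.
Block shear: shear path 2×[1.75+2×3.1875] = 2×8.125 in, A_gv = 8.125, A_nv = 2×(8.125 − 2.5×1)×0.5 = 5.625 in²; tension across gage: (2.3125 − 1×1)×0.5 = 0.65625 in². R_n = min(0.6×70×5.625, 0.6×50×8.125) + 1.0×70×0.65625 = min(236.25, 243.75) + 45.938 = 282.19 kips. φR_n = 0.75 × 282.19 = 211.6 kips.
Governing: min(184.0, 301.2, 198.5, 211.6) = 184.0 kips → bolt shear.

184.0 kips (bolt shear governs)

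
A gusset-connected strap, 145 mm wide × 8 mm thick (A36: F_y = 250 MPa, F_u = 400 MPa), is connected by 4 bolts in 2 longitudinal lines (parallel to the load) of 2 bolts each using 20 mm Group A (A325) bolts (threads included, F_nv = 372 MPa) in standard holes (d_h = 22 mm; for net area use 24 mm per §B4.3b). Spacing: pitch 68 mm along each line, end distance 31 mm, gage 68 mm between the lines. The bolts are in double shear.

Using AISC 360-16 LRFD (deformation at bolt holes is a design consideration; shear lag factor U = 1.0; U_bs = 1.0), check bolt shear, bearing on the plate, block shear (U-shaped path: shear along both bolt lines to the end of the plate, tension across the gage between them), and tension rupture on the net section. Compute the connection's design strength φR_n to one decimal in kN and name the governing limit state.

232.8 kN (net-section rupture governs)

Bolt shear: A_b = π(20)²/4 = 314.16 mm². φR_n = 0.75 × 372 × 314.16 × 4 × 2 = 701.2 kN.
Bearing (8 mm plate, F_u = 400 MPa): end bolts L_c = 31 − 22/2 = 20, R_n = min(1.2×20×8×400, 2.4×20×8×400) = 76.8 kN/bolt; interior L_c = 68 − 22 = 46, R_n = 153.6 kN/bolt. φR_n = 0.75 × (2×76.8 + 2×153.6) = 345.6 kN.
Block shear: shear path 2×[31+1×68] = 2×99 mm, A_gv = 1584, A_nv = 2×(99 − 1.5×24)×8 = 1008 mm²; tension across gage: (68 − 1×24)×8 = 352 mm². R_n = min(0.6×400×1008, 0.6×250×1584) + 1.0×400×352 = min(241.92, 237.6) + 140.8 = 378.4 kN. φR_n = 0.75 × 378.4 = 283.8 kN.
Tension rupture (net): A_n = (145 − 2×24)×8 = 776 mm² (U = 1.0, A_e = A_n). φR_n = 0.75 × 400 × 776 = 232.8 kN.
Governing: min(701.2, 345.6, 283.8, 232.8) = 232.8 kN → net-section rupture.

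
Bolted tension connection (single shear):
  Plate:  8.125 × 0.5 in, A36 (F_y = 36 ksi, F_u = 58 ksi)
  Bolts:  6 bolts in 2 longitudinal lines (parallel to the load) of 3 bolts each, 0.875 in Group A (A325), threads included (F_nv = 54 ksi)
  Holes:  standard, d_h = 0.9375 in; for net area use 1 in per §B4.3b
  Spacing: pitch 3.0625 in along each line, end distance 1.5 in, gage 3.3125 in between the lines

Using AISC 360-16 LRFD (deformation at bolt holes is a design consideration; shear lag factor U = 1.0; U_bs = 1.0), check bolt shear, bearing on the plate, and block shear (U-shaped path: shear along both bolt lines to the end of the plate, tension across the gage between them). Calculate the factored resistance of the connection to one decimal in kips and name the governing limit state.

Bolt shear: A_b = π(0.875)²/4 = 0.60132 in². φR_n = 0.75 × 54 × 0.60132 × 6 × 1 = 146.1 kips.
Bearing (0.5 in plate, F_u = 58 ksi): end bolts L_c = 1.5 − 0.9375/2 = 1.03125, R_n = min(1.2×1.03125×0.5×58, 2.4×0.875×0.5×58) = 35.888 kips/bolt; interior L_c = 3.0625 − 0.9375 = 2.125, R_n = 60.9 kips/bolt. φR_n = 0.75 × (2×35.888 + 4×60.9) = 236.5 kips.
Block shear: shear path 2×[1.5+2×3.0625] = 2×7.625 in, A_gv = 7.625, A_nv = 2×(7.625 − 2.5×1)×0.5 = 5.125 in²; tension across gage: (3.3125 − 1×1)×0.5 = 1.1563 in². R_n = min(0.6×58×5.125, 0.6×36×7.625) + 1.0×58×1.1563 = min(178.35, 164.7) + 67.065 = 231.77 kips. φR_n = 0.75 × 231.77 = 173.8 kips.
Governing: min(146.1, 236.5, 173.8) = 146.1 kips → bolt shear.

146.1 kips (bolt shear governs)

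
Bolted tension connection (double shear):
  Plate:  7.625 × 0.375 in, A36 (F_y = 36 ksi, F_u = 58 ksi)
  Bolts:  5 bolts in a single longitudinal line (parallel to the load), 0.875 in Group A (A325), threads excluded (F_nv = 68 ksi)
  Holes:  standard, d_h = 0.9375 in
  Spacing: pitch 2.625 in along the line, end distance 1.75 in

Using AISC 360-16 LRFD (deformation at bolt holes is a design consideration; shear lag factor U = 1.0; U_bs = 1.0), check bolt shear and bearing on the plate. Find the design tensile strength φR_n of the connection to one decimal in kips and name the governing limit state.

Bolt shear: A_b = π(0.875)²/4 = 0.60132 in². φR_n = 0.75 × 68 × 0.60132 × 5 × 2 = 306.7 kips.
Bearing (0.375 in plate, F_u = 58 ksi): end bolts L_c = 1.75 − 0.9375/2 = 1.28125, R_n = min(1.2×1.28125×0.375×58, 2.4×0.875×0.375×58) = 33.441 kips/bolt; interior L_c = 2.625 − 0.9375 = 1.6875, R_n = 44.044 kips/bolt. φR_n = 0.75 × (1×33.441 + 4×44.044) = 157.2 kips.
Governing: min(306.7, 157.2) = 157.2 kips → bearing.

157.2 kips (bearing governs)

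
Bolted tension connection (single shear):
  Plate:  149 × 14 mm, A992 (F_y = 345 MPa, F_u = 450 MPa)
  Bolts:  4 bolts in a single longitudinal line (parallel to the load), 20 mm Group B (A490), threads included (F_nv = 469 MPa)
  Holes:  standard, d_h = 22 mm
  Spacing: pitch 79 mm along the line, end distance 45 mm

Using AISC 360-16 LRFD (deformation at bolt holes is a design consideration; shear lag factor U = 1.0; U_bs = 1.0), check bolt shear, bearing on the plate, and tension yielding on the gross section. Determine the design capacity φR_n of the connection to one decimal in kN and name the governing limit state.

Bolt shear: A_b = π(20)²/4 = 314.16 mm². φR_n = 0.75 × 469 × 314.16 × 4 × 1 = 442.0 kN.
Bearing (14 mm plate, F_u = 450 MPa): end bolts L_c = 45 − 22/2 = 34, R_n = min(1.2×34×14×450, 2.4×20×14×450) = 257.04 kN/bolt; interior L_c = 79 − 22 = 57, R_n = 302.4 kN/bolt. φR_n = 0.75 × (1×257.04 + 3×302.4) = 873.2 kN.
Tension yield (gross): A_g = 149×14 = 2086 mm². φR_n = 0.90 × 345 × 2086 = 647.7 kN.
Governing: min(442.0, 873.2, 647.7) = 442.0 kN → bolt shear.

442.0 kN (bolt shear governs)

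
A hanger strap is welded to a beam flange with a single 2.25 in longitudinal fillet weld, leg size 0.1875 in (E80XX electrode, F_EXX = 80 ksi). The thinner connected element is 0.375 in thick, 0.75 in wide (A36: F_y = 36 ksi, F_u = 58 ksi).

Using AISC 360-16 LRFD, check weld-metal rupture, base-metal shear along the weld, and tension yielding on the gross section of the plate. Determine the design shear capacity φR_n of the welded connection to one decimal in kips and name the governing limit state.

Weld metal: throat = 0.707×0.1875 = 0.13256 in, L = 2.25 in. φR_n = 0.75 × 0.6 × 80 × 0.13256 × 2.25 = 10.7 kips.
Base metal shear (0.375 in plate): yield φR_n = 1.0×0.6×36×0.375×2.25 = 18.2 kips; rupture φR_n = 0.75×0.6×58×0.375×2.25 = 22.0 kips; take 18.2 kips (yield).
Tension yield (gross): A_g = 0.75×0.375 = 0.28125 in². φR_n = 0.90 × 36 × 0.28125 = 9.1 kips.
Governing: min(10.7, 18.2, 9.1) = 9.1 kips → gross-section yield.

9.1 kips (gross-section yield governs)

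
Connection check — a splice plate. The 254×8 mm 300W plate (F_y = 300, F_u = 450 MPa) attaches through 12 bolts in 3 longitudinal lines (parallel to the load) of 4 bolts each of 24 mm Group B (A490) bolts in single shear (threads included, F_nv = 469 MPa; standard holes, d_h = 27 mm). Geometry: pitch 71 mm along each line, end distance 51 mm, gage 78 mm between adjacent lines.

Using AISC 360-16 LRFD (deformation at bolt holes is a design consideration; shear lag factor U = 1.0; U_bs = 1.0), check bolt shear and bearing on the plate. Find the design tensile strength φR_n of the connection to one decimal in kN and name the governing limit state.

Bolt shear: A_b = π(24)²/4 = 452.39 mm². φR_n = 0.75 × 469 × 452.39 × 12 × 1 = 1909.5 kN.
Bearing (8 mm plate, F_u = 450 MPa): end bolts L_c = 51 − 27/2 = 37.5, R_n = min(1.2×37.5×8×450, 2.4×24×8×450) = 162 kN/bolt; interior L_c = 71 − 27 = 44, R_n = 190.08 kN/bolt. φR_n = 0.75 × (3×162 + 9×190.08) = 1647.5 kN.
Governing: min(1909.5, 1647.5) = 1647.5 kN → bearing.

1647.5 kN (bearing governs)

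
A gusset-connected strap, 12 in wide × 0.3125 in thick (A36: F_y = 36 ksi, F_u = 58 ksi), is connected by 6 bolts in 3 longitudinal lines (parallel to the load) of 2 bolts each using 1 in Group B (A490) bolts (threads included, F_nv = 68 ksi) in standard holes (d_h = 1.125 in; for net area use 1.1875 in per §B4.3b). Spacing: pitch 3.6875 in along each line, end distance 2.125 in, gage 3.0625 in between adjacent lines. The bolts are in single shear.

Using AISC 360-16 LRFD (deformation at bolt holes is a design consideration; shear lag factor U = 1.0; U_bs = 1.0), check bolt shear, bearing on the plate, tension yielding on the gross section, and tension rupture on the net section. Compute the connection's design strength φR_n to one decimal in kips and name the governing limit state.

114.7 kips (net-section rupture governs)

Bolt shear: A_b = π(1)²/4 = 0.7854 in². φR_n = 0.75 × 68 × 0.7854 × 6 × 1 = 240.3 kips.
Bearing (0.3125 in plate, F_u = 58 ksi): end bolts L_c = 2.125 − 1.125/2 = 1.5625, R_n = min(1.2×1.5625×0.3125×58, 2.4×1×0.3125×58) = 33.984 kips/bolt; interior L_c = 3.6875 − 1.125 = 2.5625, R_n = 43.5 kips/bolt. φR_n = 0.75 × (3×33.984 + 3×43.5) = 174.3 kips.
Tension yield (gross): A_g = 12×0.3125 = 3.75 in². φR_n = 0.90 × 36 × 3.75 = 121.5 kips.
Tension rupture (net): A_n = (12 − 3×1.1875)×0.3125 = 2.6367 in² (U = 1.0, A_e = A_n). φR_n = 0.75 × 58 × 2.6367 = 114.7 kips.
Governing: min(240.3, 174.3, 121.5, 114.7) = 114.7 kips → net-section rupture.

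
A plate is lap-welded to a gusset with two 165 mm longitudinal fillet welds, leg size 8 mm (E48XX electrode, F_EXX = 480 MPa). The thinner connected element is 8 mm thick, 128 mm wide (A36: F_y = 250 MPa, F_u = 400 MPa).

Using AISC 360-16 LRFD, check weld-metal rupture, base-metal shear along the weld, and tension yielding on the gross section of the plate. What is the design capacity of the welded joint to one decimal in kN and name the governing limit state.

230.4 kN (gross-section yield governs)

Weld metal: throat = 0.707×8 = 5.656 mm, L = 2×165 = 330 mm. φR_n = 0.75 × 0.6 × 480 × 5.656 × 330 = 403.2 kN.
Base metal shear (8 mm plate): yield φR_n = 1.0×0.6×250×8×330 = 396.0 kN; rupture φR_n = 0.75×0.6×400×8×330 = 475.2 kN; take 396.0 kN (yield).
Tension yield (gross): A_g = 128×8 = 1024 mm². φR_n = 0.90 × 250 × 1024 = 230.4 kN.
Governing: min(403.2, 396.0, 230.4) = 230.4 kN → gross-section yield.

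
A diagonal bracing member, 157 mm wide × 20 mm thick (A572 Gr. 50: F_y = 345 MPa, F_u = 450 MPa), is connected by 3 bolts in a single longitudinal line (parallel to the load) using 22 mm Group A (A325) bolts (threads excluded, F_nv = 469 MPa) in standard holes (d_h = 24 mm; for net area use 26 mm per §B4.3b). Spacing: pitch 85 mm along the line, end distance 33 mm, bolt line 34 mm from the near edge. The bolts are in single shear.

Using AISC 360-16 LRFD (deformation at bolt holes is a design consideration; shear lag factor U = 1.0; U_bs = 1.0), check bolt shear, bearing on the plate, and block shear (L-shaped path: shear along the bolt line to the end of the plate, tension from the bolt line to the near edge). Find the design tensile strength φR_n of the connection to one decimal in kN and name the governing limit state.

Bolt shear: A_b = π(22)²/4 = 380.13 mm². φR_n = 0.75 × 469 × 380.13 × 3 × 1 = 401.1 kN.
Bearing (20 mm plate, F_u = 450 MPa): end bolts L_c = 33 − 24/2 = 21, R_n = min(1.2×21×20×450, 2.4×22×20×450) = 226.8 kN/bolt; interior L_c = 85 − 24 = 61, R_n = 475.2 kN/bolt. φR_n = 0.75 × (1×226.8 + 2×475.2) = 882.9 kN.
Block shear: shear path 1×[33+2×85] = 1×203 mm, A_gv = 4060, A_nv = 1×(203 − 2.5×26)×20 = 2760 mm²; tension to near edge: (34 − 0.5×26)×20 = 420 mm². R_n = min(0.6×450×2760, 0.6×345×4060) + 1.0×450×420 = min(745.2, 840.42) + 189 = 934.2 kN. φR_n = 0.75 × 934.2 = 700.7 kN.
Governing: min(401.1, 882.9, 700.7) = 401.1 kN → bolt shear.

401.1 kN (bolt shear governs)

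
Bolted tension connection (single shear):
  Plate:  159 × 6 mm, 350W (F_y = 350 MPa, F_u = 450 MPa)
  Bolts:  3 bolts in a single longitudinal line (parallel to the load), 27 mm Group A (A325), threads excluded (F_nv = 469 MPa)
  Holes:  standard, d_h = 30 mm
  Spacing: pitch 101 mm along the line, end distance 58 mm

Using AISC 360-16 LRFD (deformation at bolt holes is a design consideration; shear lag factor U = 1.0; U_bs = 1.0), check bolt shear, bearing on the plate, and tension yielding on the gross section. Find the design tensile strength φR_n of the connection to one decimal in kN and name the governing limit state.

Bolt shear: A_b = π(27)²/4 = 572.56 mm². φR_n = 0.75 × 469 × 572.56 × 3 × 1 = 604.2 kN.
Bearing (6 mm plate, F_u = 450 MPa): end bolts L_c = 58 − 30/2 = 43, R_n = min(1.2×43×6×450, 2.4×27×6×450) = 139.32 kN/bolt; interior L_c = 101 − 30 = 71, R_n = 174.96 kN/bolt. φR_n = 0.75 × (1×139.32 + 2×174.96) = 366.9 kN.
Tension yield (gross): A_g = 159×6 = 954 mm². φR_n = 0.90 × 350 × 954 = 300.5 kN.
Governing: min(604.2, 366.9, 300.5) = 300.5 kN → gross-section yield.

300.5 kN (gross-section yield governs)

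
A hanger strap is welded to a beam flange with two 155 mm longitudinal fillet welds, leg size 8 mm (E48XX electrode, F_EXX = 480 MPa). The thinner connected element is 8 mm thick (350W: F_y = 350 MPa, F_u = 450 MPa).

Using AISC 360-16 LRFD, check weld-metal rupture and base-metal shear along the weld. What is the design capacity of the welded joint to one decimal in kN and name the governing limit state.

Weld metal: throat = 0.707×8 = 5.656 mm, L = 2×155 = 310 mm. φR_n = 0.75 × 0.6 × 480 × 5.656 × 310 = 378.7 kN.
Base metal shear (8 mm plate): yield φR_n = 1.0×0.6×350×8×310 = 520.8 kN; rupture φR_n = 0.75×0.6×450×8×310 = 502.2 kN; take 502.2 kN (rupture).
Governing: min(378.7, 502.2) = 378.7 kN → weld metal.

378.7 kN (weld metal governs)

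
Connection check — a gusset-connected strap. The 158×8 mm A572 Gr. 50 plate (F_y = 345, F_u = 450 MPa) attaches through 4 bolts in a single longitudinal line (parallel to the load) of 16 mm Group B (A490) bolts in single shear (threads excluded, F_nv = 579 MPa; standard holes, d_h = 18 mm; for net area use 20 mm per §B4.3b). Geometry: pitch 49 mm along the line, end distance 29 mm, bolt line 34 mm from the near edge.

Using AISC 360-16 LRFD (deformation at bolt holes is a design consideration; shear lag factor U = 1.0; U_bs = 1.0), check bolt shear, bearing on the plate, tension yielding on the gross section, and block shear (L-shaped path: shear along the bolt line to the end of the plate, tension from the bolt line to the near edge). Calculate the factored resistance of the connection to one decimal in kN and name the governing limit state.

236.5 kN (block shear governs)

Bolt shear: A_b = π(16)²/4 = 201.06 mm². φR_n = 0.75 × 579 × 201.06 × 4 × 1 = 349.2 kN.
Bearing (8 mm plate, F_u = 450 MPa): end bolts L_c = 29 − 18/2 = 20, R_n = min(1.2×20×8×450, 2.4×16×8×450) = 86.4 kN/bolt; interior L_c = 49 − 18 = 31, R_n = 133.92 kN/bolt. φR_n = 0.75 × (1×86.4 + 3×133.92) = 366.1 kN.
Tension yield (gross): A_g = 158×8 = 1264 mm². φR_n = 0.90 × 345 × 1264 = 392.5 kN.
Block shear: shear path 1×[29+3×49] = 1×176 mm, A_gv = 1408, A_nv = 1×(176 − 3.5×20)×8 = 848 mm²; tension to near edge: (34 − 0.5×20)×8 = 192 mm². R_n = min(0.6×450×848, 0.6×345×1408) + 1.0×450×192 = min(228.96, 291.46) + 86.4 = 315.36 kN. φR_n = 0.75 × 315.36 = 236.5 kN.
Governing: min(349.2, 366.1, 392.5, 236.5) = 236.5 kN → block shear.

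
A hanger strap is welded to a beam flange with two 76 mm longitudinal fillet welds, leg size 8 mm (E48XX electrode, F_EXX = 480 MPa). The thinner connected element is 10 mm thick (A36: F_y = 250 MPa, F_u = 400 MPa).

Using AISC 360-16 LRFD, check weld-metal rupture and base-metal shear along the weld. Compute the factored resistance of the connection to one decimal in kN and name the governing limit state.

Weld metal: throat = 0.707×8 = 5.656 mm, L = 2×76 = 152 mm. φR_n = 0.75 × 0.6 × 480 × 5.656 × 152 = 185.7 kN.
Base metal shear (10 mm plate): yield φR_n = 1.0×0.6×250×10×152 = 228.0 kN; rupture φR_n = 0.75×0.6×400×10×152 = 273.6 kN; take 228.0 kN (yield).
Governing: min(185.7, 228.0) = 185.7 kN → weld metal.

185.7 kN (weld metal governs)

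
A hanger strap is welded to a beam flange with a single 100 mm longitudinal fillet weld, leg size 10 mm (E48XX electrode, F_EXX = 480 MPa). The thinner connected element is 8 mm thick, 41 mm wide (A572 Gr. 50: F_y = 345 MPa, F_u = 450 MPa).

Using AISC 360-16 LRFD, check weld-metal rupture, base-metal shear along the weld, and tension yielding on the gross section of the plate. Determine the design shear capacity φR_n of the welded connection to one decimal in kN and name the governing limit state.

Weld metal: throat = 0.707×10 = 7.07 mm, L = 100 mm. φR_n = 0.75 × 0.6 × 480 × 7.07 × 100 = 152.7 kN.
Base metal shear (8 mm plate): yield φR_n = 1.0×0.6×345×8×100 = 165.6 kN; rupture φR_n = 0.75×0.6×450×8×100 = 162.0 kN; take 162.0 kN (rupture).
Tension yield (gross): A_g = 41×8 = 328 mm². φR_n = 0.90 × 345 × 328 = 101.8 kN.
Governing: min(152.7, 162.0, 101.8) = 101.8 kN → gross-section yield.

101.8 kN (gross-section yield governs)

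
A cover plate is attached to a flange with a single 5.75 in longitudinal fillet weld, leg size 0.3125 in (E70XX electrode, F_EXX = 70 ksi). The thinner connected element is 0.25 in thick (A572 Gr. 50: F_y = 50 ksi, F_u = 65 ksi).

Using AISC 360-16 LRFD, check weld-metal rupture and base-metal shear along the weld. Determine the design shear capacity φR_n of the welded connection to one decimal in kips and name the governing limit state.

Weld metal: throat = 0.707×0.3125 = 0.22094 in, L = 5.75 in. φR_n = 0.75 × 0.6 × 70 × 0.22094 × 5.75 = 40.0 kips.
Base metal shear (0.25 in plate): yield φR_n = 1.0×0.6×50×0.25×5.75 = 43.1 kips; rupture φR_n = 0.75×0.6×65×0.25×5.75 = 42.0 kips; take 42.0 kips (rupture).
Governing: min(40.0, 42.0) = 40.0 kips → weld metal.

40.0 kips (weld metal governs)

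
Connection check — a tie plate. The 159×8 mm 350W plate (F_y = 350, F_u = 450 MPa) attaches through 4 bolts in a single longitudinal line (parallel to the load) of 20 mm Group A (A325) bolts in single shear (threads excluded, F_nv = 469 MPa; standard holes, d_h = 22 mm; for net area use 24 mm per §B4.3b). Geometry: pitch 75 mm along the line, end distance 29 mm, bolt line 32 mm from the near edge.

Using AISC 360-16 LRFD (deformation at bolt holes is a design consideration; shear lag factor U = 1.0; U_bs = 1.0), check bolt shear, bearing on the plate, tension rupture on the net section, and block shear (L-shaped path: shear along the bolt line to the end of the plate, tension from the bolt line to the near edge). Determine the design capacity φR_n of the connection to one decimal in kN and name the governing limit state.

Bolt shear: A_b = π(20)²/4 = 314.16 mm². φR_n = 0.75 × 469 × 314.16 × 4 × 1 = 442.0 kN.
Bearing (8 mm plate, F_u = 450 MPa): end bolts L_c = 29 − 22/2 = 18, R_n = min(1.2×18×8×450, 2.4×20×8×450) = 77.76 kN/bolt; interior L_c = 75 − 22 = 53, R_n = 172.8 kN/bolt. φR_n = 0.75 × (1×77.76 + 3×172.8) = 447.1 kN.
Tension rupture (net): A_n = (159 − 1×24)×8 = 1080 mm² (U = 1.0, A_e = A_n). φR_n = 0.75 × 450 × 1080 = 364.5 kN.
Block shear: shear path 1×[29+3×75] = 1×254 mm, A_gv = 2032, A_nv = 1×(254 − 3.5×24)×8 = 1360 mm²; tension to near edge: (32 − 0.5×24)×8 = 160 mm². R_n = min(0.6×450×1360, 0.6×350×2032) + 1.0×450×160 = min(367.2, 426.72) + 72 = 439.2 kN. φR_n = 0.75 × 439.2 = 329.4 kN.
Governing: min(442.0, 447.1, 364.5, 329.4) = 329.4 kN → block shear.

329.4 kN (block shear governs)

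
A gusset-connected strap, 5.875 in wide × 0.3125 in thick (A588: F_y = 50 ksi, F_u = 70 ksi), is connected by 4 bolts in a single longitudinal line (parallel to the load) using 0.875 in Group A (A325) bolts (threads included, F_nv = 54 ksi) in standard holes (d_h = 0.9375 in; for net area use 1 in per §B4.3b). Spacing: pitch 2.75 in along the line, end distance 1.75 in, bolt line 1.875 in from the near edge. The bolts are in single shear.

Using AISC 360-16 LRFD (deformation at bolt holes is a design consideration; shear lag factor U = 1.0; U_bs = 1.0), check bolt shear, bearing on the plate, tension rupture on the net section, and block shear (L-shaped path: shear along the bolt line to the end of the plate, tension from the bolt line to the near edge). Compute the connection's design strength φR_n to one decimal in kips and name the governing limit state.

80.0 kips (net-section rupture governs)

Bolt shear: A_b = π(0.875)²/4 = 0.60132 in². φR_n = 0.75 × 54 × 0.60132 × 4 × 1 = 97.4 kips.
Bearing (0.3125 in plate, F_u = 70 ksi): end bolts L_c = 1.75 − 0.9375/2 = 1.28125, R_n = min(1.2×1.28125×0.3125×70, 2.4×0.875×0.3125×70) = 33.633 kips/bolt; interior L_c = 2.75 − 0.9375 = 1.8125, R_n = 45.938 kips/bolt. φR_n = 0.75 × (1×33.633 + 3×45.938) = 128.6 kips.
Tension rupture (net): A_n = (5.875 − 1×1)×0.3125 = 1.5234 in² (U = 1.0, A_e = A_n). φR_n = 0.75 × 70 × 1.5234 = 80.0 kips.
Block shear: shear path 1×[1.75+3×2.75] = 1×10 in, A_gv = 3.125, A_nv = 1×(10 − 3.5×1)×0.3125 = 2.0313 in²; tension to near edge: (1.875 − 0.5×1)×0.3125 = 0.42969 in². R_n = min(0.6×70×2.0313, 0.6×50×3.125) + 1.0×70×0.42969 = min(85.315, 93.75) + 30.078 = 115.39 kips. φR_n = 0.75 × 115.39 = 86.5 kips.
Governing: min(97.4, 128.6, 80.0, 86.5) = 80.0 kips → net-section rupture.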